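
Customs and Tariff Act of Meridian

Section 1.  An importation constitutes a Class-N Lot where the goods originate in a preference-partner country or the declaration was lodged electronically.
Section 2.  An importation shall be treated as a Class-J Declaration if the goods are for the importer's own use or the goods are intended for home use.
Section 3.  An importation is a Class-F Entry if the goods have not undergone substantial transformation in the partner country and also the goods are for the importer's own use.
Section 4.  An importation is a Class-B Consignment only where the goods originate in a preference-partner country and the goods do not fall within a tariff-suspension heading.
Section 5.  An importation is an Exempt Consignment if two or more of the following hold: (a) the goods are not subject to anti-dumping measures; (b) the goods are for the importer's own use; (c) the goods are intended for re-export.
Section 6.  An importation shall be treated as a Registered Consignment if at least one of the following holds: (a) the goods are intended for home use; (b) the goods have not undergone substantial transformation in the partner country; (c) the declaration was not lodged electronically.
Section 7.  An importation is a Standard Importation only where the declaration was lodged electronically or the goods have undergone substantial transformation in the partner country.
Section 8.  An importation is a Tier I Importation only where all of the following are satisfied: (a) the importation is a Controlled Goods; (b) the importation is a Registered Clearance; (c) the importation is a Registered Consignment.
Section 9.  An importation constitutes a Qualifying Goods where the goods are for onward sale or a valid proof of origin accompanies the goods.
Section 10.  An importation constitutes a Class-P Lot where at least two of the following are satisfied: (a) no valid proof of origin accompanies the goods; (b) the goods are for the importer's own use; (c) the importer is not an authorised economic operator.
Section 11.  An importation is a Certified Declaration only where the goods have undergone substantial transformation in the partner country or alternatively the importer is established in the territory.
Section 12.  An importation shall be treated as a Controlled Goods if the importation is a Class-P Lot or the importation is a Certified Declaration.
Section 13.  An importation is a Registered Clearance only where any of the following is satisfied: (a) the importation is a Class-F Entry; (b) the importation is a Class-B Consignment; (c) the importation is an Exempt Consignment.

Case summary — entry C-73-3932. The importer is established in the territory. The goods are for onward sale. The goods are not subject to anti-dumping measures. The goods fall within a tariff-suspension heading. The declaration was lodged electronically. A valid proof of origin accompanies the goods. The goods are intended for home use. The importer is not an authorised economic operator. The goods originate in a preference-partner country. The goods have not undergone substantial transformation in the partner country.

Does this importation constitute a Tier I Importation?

No

section 10 — Class-P Lot: no valid proof of origin accompanies the goods? no; the goods are for the importer's own use? no; the importer is not an authorised economic operator? yes — 1 of 3 hold (need ≥2) → not satisfied.
section 11 — Certified Declaration: [the goods have undergone substantial transformation in the partner country? no] OR [the importer is established in the territory? yes] → satisfied.
section 12 — Controlled Goods: [Class-P Lot (section 10)? no] OR [Certified Declaration (section 11)? yes] → satisfied.
section 3 — Class-F Entry: [the goods have not undergone substantial transformation in the partner country? yes] AND [the goods are for the importer's own use? no] → not satisfied.
section 4 — Class-B Consignment: [the goods originate in a preference-partner country? yes] AND [the goods do not fall within a tariff-suspension heading? no] → not satisfied.
section 5 — Exempt Consignment: the goods are not subject to anti-dumping measures? yes; the goods are for the importer's own use? no; the goods are intended for re-export? no — 1 of 3 hold (need ≥2) → not satisfied.
section 13 — Registered Clearance: [Class-F Entry (section 3)? no] OR [Class-B Consignment (section 4)? no] OR [Exempt Consignment (section 5)? no] → not satisfied.
section 6 — Registered Consignment: [the goods are intended for home use? yes] OR [the goods have not undergone substantial transformation in the partner country? yes] OR [the declaration was not lodged electronically? no] → satisfied.
section 8 — Tier I Importation: [Controlled Goods (section 12)? yes] AND [Registered Clearance (section 13)? no] AND [Registered Consignment (section 6)? yes] → not satisfied.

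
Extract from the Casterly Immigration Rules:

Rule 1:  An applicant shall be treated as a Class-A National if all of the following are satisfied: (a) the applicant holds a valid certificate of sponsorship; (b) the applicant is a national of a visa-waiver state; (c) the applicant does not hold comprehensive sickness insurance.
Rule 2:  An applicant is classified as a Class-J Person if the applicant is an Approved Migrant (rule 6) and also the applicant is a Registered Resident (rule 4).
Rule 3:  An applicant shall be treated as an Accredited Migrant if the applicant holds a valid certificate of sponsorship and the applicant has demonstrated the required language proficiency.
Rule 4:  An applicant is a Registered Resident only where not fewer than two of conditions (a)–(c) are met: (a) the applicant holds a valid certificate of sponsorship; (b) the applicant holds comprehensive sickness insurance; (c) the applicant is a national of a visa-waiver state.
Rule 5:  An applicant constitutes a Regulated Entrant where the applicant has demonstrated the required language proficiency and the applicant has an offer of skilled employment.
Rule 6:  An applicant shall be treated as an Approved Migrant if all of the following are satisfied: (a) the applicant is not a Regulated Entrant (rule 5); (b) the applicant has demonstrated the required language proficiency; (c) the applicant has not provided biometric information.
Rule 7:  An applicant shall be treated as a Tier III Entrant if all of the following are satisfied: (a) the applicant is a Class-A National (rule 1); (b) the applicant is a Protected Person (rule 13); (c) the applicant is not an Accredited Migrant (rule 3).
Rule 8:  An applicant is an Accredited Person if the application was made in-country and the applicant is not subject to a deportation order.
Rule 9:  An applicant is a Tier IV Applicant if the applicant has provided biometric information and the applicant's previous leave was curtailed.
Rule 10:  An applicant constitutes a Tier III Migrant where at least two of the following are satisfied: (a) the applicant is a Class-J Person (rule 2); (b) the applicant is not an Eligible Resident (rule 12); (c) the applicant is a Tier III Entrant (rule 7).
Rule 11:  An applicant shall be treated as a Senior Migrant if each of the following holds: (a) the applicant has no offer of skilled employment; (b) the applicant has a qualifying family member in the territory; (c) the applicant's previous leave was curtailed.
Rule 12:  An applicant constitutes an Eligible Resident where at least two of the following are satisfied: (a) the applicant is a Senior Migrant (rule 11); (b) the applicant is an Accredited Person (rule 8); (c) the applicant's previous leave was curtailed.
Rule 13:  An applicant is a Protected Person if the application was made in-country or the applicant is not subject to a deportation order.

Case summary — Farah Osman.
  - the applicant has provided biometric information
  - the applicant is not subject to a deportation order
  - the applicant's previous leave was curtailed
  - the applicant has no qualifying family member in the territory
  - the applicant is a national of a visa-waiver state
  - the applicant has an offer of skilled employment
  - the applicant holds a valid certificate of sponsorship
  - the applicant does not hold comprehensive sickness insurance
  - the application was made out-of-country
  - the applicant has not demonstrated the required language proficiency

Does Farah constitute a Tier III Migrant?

rule 5 — Regulated Entrant: [the applicant has demonstrated the required language proficiency? no] AND [the applicant has an offer of skilled employment? yes] → not satisfied.
rule 6 — Approved Migrant: [not a Regulated Entrant (rule 5)? yes] AND [the applicant has demonstrated the required language proficiency? no] AND [the applicant has not provided biometric information? no] → not satisfied.
rule 4 — Registered Resident: the applicant holds a valid certificate of sponsorship? yes; the applicant holds comprehensive sickness insurance? no; the applicant is a national of a visa-waiver state? yes — 2 of 3 hold (need ≥2) → satisfied.
rule 2 — Class-J Person: [Approved Migrant (rule 6)? no] AND [Registered Resident (rule 4)? yes] → not satisfied.
rule 11 — Senior Migrant: [the applicant has no offer of skilled employment? no] AND [the applicant has a qualifying family member in the territory? no] AND [the applicant's previous leave was curtailed? yes] → not satisfied.
rule 8 — Accredited Person: [the application was made in-country? no] AND [the applicant is not subject to a deportation order? yes] → not satisfied.
rule 12 — Eligible Resident: Senior Migrant (rule 11)? no; Accredited Person (rule 8)? no; the applicant's previous leave was curtailed? yes — 1 of 3 hold (need ≥2) → not satisfied.
rule 1 — Class-A National: [the applicant holds a valid certificate of sponsorship? yes] AND [the applicant is a national of a visa-waiver state? yes] AND [the applicant does not hold comprehensive sickness insurance? yes] → satisfied.
rule 13 — Protected Person: [the application was made in-country? no] OR [the applicant is not subject to a deportation order? yes] → satisfied.
rule 3 — Accredited Migrant: [the applicant holds a valid certificate of sponsorship? yes] AND [the applicant has demonstrated the required language proficiency? no] → not satisfied.
rule 7 — Tier III Entrant: [Class-A National (rule 1)? yes] AND [Protected Person (rule 13)? yes] AND [not an Accredited Migrant (rule 3)? yes] → satisfied.
rule 10 — Tier III Migrant: Class-J Person (rule 2)? no; not an Eligible Resident (rule 12)? yes; Tier III Entrant (rule 7)? yes — 2 of 3 hold (need ≥2) → satisfied.

Yes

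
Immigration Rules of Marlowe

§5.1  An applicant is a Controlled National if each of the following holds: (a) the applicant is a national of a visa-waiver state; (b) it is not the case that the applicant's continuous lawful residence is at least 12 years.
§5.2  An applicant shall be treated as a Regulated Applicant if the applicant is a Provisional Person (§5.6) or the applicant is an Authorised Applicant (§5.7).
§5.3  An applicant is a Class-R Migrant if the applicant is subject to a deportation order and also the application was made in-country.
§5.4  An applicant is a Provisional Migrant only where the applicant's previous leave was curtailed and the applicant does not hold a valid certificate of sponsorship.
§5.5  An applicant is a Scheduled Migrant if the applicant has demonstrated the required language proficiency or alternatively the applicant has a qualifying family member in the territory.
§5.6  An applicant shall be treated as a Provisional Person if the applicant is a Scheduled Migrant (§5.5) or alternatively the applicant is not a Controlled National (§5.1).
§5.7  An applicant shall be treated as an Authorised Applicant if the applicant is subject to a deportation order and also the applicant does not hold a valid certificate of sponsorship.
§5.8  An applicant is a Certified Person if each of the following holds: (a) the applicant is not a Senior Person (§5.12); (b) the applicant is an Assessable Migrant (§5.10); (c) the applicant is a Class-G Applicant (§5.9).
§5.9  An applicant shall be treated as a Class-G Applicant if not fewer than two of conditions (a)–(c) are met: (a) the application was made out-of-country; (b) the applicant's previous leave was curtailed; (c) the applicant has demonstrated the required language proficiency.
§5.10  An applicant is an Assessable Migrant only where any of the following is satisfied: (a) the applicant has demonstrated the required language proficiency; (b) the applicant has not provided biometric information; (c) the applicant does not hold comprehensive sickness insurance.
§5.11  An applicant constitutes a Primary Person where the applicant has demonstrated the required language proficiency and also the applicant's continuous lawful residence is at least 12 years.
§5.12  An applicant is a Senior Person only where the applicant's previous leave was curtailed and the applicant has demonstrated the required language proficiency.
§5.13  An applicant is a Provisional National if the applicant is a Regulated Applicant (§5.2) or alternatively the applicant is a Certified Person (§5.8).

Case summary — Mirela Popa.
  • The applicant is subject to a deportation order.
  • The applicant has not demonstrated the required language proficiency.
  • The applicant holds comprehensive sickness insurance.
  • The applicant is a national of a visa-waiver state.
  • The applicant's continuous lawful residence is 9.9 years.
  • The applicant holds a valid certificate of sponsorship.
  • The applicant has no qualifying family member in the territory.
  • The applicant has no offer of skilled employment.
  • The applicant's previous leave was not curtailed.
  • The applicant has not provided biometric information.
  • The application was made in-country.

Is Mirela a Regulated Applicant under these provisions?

Under §5.5: the applicant has demonstrated the required language proficiency? no; or the applicant has a qualifying family member in the territory? no. So the applicant is not a Scheduled Migrant.
Under §5.1: the applicant is a national of a visa-waiver state? yes; and applicant's continuous lawful residence: 9.9 years ≥ 12 years? no, so negated condition yes. So the applicant is a Controlled National.
Under §5.6: Scheduled Migrant (§5.5)? no; or not a Controlled National (§5.1)? no. So the applicant is not a Provisional Person.
Under §5.7: the applicant is subject to a deportation order? yes; and the applicant does not hold a valid certificate of sponsorship? no. So the applicant is not an Authorised Applicant.
Under §5.2: Provisional Person (§5.6)? no; or Authorised Applicant (§5.7)? no. So the applicant is not a Regulated Applicant.

No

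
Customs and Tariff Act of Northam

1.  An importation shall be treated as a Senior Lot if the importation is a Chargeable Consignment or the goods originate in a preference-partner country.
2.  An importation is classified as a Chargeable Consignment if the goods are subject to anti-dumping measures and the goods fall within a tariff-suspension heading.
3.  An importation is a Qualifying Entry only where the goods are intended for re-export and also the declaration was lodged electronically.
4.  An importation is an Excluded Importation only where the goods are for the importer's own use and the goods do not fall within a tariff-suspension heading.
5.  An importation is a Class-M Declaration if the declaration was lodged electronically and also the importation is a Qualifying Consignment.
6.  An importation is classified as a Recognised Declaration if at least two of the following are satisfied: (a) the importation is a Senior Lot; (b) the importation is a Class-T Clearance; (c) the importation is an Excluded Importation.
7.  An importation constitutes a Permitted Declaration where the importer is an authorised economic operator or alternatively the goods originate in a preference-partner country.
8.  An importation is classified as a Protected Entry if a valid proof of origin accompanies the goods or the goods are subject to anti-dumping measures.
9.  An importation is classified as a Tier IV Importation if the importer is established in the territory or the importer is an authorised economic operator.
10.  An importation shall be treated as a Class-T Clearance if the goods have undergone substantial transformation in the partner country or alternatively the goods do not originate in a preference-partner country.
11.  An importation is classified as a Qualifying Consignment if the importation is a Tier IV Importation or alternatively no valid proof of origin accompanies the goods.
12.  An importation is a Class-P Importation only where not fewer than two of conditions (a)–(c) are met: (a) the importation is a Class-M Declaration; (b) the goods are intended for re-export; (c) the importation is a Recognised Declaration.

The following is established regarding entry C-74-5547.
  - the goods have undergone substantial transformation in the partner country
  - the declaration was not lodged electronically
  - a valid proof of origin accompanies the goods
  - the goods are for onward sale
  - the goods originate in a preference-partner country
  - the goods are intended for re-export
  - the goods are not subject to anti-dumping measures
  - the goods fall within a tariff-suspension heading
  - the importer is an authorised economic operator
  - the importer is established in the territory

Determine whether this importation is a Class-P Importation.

paragraph 9 — Tier IV Importation: [the importer is established in the territory? yes] OR [the importer is an authorised economic operator? yes] → satisfied.
paragraph 11 — Qualifying Consignment: [Tier IV Importation (paragraph 9)? yes] OR [no valid proof of origin accompanies the goods? no] → satisfied.
paragraph 5 — Class-M Declaration: [the declaration was lodged electronically? no] AND [Qualifying Consignment (paragraph 11)? yes] → not satisfied.
paragraph 2 — Chargeable Consignment: [the goods are subject to anti-dumping measures? no] AND [the goods fall within a tariff-suspension heading? yes] → not satisfied.
paragraph 1 — Senior Lot: [Chargeable Consignment (paragraph 2)? no] OR [the goods originate in a preference-partner country? yes] → satisfied.
paragraph 10 — Class-T Clearance: [the goods have undergone substantial transformation in the partner country? yes] OR [the goods do not originate in a preference-partner country? no] → satisfied.
paragraph 4 — Excluded Importation: [the goods are for the importer's own use? no] AND [the goods do not fall within a tariff-suspension heading? no] → not satisfied.
paragraph 6 — Recognised Declaration: Senior Lot (paragraph 1)? yes; Class-T Clearance (paragraph 10)? yes; Excluded Importation (paragraph 4)? no — 2 of 3 hold (need ≥2) → satisfied.
paragraph 12 — Class-P Importation: Class-M Declaration (paragraph 5)? no; the goods are intended for re-export? yes; Recognised Declaration (paragraph 6)? yes — 2 of 3 hold (need ≥2) → satisfied.

Yes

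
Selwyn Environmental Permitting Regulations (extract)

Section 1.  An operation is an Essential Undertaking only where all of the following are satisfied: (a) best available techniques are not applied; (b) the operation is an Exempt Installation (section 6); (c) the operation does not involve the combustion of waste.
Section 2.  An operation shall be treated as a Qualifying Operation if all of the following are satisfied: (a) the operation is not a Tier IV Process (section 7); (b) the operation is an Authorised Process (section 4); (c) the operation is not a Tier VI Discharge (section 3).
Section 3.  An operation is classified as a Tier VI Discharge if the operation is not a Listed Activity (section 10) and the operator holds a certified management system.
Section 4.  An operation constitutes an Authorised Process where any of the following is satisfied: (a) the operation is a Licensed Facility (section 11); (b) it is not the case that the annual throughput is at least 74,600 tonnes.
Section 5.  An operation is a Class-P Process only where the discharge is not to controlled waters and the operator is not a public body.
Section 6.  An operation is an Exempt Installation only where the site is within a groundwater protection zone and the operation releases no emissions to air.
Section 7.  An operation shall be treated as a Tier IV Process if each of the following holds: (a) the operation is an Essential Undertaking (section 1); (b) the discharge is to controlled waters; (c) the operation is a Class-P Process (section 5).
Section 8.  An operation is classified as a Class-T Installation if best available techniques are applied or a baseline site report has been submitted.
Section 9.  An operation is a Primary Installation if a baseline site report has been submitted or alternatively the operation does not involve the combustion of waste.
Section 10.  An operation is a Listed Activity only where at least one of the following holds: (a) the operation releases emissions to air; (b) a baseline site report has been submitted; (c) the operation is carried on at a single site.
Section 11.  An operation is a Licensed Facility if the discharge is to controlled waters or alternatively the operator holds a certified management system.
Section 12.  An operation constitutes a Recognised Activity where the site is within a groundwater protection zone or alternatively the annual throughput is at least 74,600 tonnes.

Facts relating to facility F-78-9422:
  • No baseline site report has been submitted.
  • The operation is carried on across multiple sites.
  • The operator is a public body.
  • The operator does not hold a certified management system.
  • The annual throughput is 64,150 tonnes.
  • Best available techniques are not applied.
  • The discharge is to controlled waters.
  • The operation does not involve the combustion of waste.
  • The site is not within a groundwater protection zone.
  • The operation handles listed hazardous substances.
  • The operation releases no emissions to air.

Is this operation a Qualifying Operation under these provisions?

Yes

section 6 — Exempt Installation: [the site is within a groundwater protection zone? no] AND [the operation releases no emissions to air? yes] → not satisfied.
section 1 — Essential Undertaking: [best available techniques are not applied? yes] AND [Exempt Installation (section 6)? no] AND [the operation does not involve the combustion of waste? yes] → not satisfied.
section 5 — Class-P Process: [the discharge is not to controlled waters? no] AND [the operator is not a public body? no] → not satisfied.
section 7 — Tier IV Process: [Essential Undertaking (section 1)? no] AND [the discharge is to controlled waters? yes] AND [Class-P Process (section 5)? no] → not satisfied.
section 11 — Licensed Facility: [the discharge is to controlled waters? yes] OR [the operator holds a certified management system? no] → satisfied.
section 4 — Authorised Process: [Licensed Facility (section 11)? yes] OR [annual throughput: 64,150 tonnes ≥ 74,600 tonnes? no, so negated condition yes] → satisfied.
section 10 — Listed Activity: [the operation releases emissions to air? no] OR [a baseline site report has been submitted? no] OR [the operation is carried on at a single site? no] → not satisfied.
section 3 — Tier VI Discharge: [not a Listed Activity (section 10)? yes] AND [the operator holds a certified management system? no] → not satisfied.
section 2 — Qualifying Operation: [not a Tier IV Process (section 7)? yes] AND [Authorised Process (section 4)? yes] AND [not a Tier VI Discharge (section 3)? yes] → satisfied.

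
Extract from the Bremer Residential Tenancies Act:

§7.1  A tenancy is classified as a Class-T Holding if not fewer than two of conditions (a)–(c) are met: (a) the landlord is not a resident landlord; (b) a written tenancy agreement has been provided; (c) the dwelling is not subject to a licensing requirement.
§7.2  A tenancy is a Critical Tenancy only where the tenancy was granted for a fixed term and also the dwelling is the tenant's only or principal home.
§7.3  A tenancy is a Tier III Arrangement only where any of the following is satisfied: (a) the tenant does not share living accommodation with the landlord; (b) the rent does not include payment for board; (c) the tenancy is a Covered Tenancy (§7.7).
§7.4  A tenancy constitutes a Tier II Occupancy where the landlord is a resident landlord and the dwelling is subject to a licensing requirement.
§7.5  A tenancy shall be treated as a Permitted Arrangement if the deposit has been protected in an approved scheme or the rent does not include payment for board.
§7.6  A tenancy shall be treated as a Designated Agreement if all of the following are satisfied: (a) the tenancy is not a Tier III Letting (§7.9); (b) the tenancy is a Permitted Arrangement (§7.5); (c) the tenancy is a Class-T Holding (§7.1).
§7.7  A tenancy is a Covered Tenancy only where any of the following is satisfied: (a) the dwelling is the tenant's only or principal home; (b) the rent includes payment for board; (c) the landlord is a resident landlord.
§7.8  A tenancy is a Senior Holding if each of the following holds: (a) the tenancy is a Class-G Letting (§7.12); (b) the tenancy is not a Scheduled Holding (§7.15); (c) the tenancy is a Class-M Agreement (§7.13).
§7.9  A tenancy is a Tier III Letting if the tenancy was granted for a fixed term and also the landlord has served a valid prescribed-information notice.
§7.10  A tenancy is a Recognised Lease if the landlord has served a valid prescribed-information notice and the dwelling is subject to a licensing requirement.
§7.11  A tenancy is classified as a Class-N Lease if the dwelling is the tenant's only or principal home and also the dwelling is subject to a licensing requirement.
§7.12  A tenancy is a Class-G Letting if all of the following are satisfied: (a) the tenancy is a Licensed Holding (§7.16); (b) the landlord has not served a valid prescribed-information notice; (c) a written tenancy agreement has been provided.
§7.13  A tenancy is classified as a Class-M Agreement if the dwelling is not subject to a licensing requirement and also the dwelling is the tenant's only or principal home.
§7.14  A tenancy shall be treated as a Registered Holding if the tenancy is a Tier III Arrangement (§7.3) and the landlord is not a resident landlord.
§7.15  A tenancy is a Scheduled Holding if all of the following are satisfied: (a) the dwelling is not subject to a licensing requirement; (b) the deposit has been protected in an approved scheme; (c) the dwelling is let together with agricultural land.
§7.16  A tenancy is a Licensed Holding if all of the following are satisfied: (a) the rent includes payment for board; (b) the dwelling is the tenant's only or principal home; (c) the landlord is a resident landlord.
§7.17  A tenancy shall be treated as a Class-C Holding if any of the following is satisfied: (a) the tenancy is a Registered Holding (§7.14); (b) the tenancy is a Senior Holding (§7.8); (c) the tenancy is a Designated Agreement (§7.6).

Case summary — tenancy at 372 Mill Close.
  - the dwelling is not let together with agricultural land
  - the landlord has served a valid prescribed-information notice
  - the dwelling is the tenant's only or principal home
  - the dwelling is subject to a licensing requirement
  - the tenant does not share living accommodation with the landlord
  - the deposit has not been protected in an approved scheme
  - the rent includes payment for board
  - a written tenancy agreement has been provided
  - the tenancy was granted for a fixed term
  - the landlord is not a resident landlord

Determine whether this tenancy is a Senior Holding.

§7.16 — Licensed Holding: [the rent includes payment for board? yes] AND [the dwelling is the tenant's only or principal home? yes] AND [the landlord is a resident landlord? no] → not satisfied.
§7.12 — Class-G Letting: [Licensed Holding (§7.16)? no] AND [the landlord has not served a valid prescribed-information notice? no] AND [a written tenancy agreement has been provided? yes] → not satisfied.
§7.15 — Scheduled Holding: [the dwelling is not subject to a licensing requirement? no] AND [the deposit has been protected in an approved scheme? no] AND [the dwelling is let together with agricultural land? no] → not satisfied.
§7.13 — Class-M Agreement: [the dwelling is not subject to a licensing requirement? no] AND [the dwelling is the tenant's only or principal home? yes] → not satisfied.
§7.8 — Senior Holding: [Class-G Letting (§7.12)? no] AND [not a Scheduled Holding (§7.15)? yes] AND [Class-M Agreement (§7.13)? no] → not satisfied.

No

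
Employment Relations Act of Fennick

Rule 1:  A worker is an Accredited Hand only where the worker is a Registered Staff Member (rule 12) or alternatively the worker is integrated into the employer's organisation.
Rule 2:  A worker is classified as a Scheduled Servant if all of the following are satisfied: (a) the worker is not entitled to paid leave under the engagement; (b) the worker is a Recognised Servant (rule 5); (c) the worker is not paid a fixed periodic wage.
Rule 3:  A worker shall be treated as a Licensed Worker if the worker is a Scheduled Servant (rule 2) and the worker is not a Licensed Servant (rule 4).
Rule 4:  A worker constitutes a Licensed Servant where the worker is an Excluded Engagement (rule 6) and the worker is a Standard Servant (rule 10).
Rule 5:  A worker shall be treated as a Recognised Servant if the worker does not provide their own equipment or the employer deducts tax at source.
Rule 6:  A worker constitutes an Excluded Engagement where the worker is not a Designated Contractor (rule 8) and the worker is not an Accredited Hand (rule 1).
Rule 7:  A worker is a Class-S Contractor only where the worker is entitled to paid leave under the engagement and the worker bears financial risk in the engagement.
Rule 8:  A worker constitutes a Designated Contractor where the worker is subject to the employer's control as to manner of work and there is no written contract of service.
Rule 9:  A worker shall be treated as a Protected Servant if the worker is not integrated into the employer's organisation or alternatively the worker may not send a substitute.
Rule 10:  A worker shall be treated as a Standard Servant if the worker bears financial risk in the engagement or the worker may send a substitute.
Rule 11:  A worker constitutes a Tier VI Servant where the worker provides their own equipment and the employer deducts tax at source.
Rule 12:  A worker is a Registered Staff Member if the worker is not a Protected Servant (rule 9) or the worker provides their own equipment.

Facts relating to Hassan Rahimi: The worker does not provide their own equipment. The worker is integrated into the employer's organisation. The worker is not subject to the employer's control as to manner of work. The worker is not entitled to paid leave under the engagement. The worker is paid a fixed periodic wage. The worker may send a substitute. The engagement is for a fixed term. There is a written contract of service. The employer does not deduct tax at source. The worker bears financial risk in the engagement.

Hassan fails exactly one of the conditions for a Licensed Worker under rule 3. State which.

Under rule 5: the worker does not provide their own equipment? yes; or the employer deducts tax at source? no. So the worker is a Recognised Servant.
Under rule 2: the worker is not entitled to paid leave under the engagement? yes; and Recognised Servant (rule 5)? yes; and the worker is not paid a fixed periodic wage? no. So the worker is not a Scheduled Servant.
Under rule 8: the worker is subject to the employer's control as to manner of work? no; and there is no written contract of service? no. So the worker is not a Designated Contractor.
Under rule 9: the worker is not integrated into the employer's organisation? no; or the worker may not send a substitute? no. So the worker is not a Protected Servant.
Under rule 12: not a Protected Servant (rule 9)? yes; or the worker provides their own equipment? no. So the worker is a Registered Staff Member.
Under rule 1: Registered Staff Member (rule 12)? yes; or the worker is integrated into the employer's organisation? yes. So the worker is an Accredited Hand.
Under rule 6: not a Designated Contractor (rule 8)? yes; and not an Accredited Hand (rule 1)? no. So the worker is not an Excluded Engagement.
Under rule 10: the worker bears financial risk in the engagement? yes; or the worker may send a substitute? yes. So the worker is a Standard Servant.
Under rule 4: Excluded Engagement (rule 6)? no; and Standard Servant (rule 10)? yes. So the worker is not a Licensed Servant.
Under rule 3: Scheduled Servant (rule 2)? no; and not a Licensed Servant (rule 4)? yes. So the worker is not a Licensed Worker.

Scheduled Servant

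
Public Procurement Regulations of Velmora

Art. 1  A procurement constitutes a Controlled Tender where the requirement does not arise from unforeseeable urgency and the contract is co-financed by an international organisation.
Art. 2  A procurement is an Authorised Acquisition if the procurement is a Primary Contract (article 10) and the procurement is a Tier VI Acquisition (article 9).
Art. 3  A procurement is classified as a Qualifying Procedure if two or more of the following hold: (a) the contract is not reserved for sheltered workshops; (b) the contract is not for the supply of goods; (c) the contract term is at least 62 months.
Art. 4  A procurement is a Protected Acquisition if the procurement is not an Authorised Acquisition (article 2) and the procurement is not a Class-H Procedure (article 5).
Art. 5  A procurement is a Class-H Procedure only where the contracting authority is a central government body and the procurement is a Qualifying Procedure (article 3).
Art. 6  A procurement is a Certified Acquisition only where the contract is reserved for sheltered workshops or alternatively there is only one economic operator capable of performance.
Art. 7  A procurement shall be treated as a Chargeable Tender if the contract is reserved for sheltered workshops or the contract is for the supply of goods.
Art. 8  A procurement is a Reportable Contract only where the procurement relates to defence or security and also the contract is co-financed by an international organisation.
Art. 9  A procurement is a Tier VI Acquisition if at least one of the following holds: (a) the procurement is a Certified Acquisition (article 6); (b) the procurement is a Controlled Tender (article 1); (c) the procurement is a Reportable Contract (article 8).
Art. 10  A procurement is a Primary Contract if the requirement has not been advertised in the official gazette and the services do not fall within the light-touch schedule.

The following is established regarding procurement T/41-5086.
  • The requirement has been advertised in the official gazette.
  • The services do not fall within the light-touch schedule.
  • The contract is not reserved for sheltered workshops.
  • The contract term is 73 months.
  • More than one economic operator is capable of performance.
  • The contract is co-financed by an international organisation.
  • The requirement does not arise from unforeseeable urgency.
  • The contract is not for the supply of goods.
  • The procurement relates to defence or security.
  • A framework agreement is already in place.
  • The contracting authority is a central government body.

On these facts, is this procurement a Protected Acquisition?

No

Under article 10: the requirement has not been advertised in the official gazette? no; and the services do not fall within the light-touch schedule? yes. So the procurement is not a Primary Contract.
Under article 6: the contract is reserved for sheltered workshops? no; or there is only one economic operator capable of performance? no. So the procurement is not a Certified Acquisition.
Under article 1: the requirement does not arise from unforeseeable urgency? yes; and the contract is co-financed by an international organisation? yes. So the procurement is a Controlled Tender.
Under article 8: the procurement relates to defence or security? yes; and the contract is co-financed by an international organisation? yes. So the procurement is a Reportable Contract.
Under article 9: Certified Acquisition (article 6)? no; or Controlled Tender (article 1)? yes; or Reportable Contract (article 8)? yes. So the procurement is a Tier VI Acquisition.
Under article 2: Primary Contract (article 10)? no; and Tier VI Acquisition (article 9)? yes. So the procurement is not an Authorised Acquisition.
Under article 3: the contract is not reserved for sheltered workshops? yes; the contract is not for the supply of goods? yes; contract term: 73 months ≥ 62 months? yes — 3 of 3 hold (need ≥2) → satisfied.
Under article 5: the contracting authority is a central government body? yes; and Qualifying Procedure (article 3)? yes. So the procurement is a Class-H Procedure.
Under article 4: not an Authorised Acquisition (article 2)? yes; and not a Class-H Procedure (article 5)? no. So the procurement is not a Protected Acquisition.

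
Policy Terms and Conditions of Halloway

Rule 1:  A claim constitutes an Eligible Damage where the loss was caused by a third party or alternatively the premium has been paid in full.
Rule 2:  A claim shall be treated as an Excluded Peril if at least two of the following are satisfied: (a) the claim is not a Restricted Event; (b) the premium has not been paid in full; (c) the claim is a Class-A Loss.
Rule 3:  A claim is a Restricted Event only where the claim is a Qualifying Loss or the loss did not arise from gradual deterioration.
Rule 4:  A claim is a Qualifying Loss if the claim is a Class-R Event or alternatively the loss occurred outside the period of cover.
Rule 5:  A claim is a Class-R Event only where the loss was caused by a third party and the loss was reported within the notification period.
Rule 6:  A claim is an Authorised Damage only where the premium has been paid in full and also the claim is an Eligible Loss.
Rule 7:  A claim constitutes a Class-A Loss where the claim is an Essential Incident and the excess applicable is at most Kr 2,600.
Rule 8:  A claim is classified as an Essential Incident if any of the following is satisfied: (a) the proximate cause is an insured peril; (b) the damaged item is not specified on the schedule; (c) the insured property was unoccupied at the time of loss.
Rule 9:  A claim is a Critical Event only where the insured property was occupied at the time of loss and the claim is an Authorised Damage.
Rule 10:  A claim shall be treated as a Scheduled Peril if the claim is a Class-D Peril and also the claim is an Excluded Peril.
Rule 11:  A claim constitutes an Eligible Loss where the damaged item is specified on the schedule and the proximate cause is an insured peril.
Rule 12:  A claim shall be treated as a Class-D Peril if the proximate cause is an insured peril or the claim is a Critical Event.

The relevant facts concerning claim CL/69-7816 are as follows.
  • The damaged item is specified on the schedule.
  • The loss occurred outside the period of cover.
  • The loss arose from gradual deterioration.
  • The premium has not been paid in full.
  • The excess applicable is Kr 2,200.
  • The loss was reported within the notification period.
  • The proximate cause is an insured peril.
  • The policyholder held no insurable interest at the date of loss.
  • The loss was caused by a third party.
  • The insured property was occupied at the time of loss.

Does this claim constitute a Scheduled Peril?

Yes

Under rule 11: the damaged item is specified on the schedule? yes; and the proximate cause is an insured peril? yes. So the claim is an Eligible Loss.
Under rule 6: the premium has been paid in full? no; and Eligible Loss (rule 11)? yes. So the claim is not an Authorised Damage.
Under rule 9: the insured property was occupied at the time of loss? yes; and Authorised Damage (rule 6)? no. So the claim is not a Critical Event.
Under rule 12: the proximate cause is an insured peril? yes; or Critical Event (rule 9)? no. So the claim is a Class-D Peril.
Under rule 5: the loss was caused by a third party? yes; and the loss was reported within the notification period? yes. So the claim is a Class-R Event.
Under rule 4: Class-R Event (rule 5)? yes; or the loss occurred outside the period of cover? yes. So the claim is a Qualifying Loss.
Under rule 3: Qualifying Loss (rule 4)? yes; or the loss did not arise from gradual deterioration? no. So the claim is a Restricted Event.
Under rule 8: the proximate cause is an insured peril? yes; or the damaged item is not specified on the schedule? no; or the insured property was unoccupied at the time of loss? no. So the claim is an Essential Incident.
Under rule 7: Essential Incident (rule 8)? yes; and excess applicable: Kr 2,200 ≤ Kr 2,600? yes. So the claim is a Class-A Loss.
Under rule 2: not a Restricted Event (rule 3)? no; the premium has not been paid in full? yes; Class-A Loss (rule 7)? yes — 2 of 3 hold (need ≥2) → satisfied.
Under rule 10: Class-D Peril (rule 12)? yes; and Excluded Peril (rule 2)? yes. So the claim is a Scheduled Peril.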